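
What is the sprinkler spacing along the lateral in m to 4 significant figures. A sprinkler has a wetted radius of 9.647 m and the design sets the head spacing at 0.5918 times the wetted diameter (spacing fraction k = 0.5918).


Approach: apply the sprinkler spacing rule (spacing as a fraction of wetted diameter), S = k*(2*R).
S = 0.5918 * (2 * 9.647) = 11.42 m
Therefore the sprinkler spacing along the lateral = 11.42 m.


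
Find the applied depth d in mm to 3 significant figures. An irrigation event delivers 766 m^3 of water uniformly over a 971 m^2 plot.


Approach: apply depth from volume over area, d = (V/A)*1000.
d = (766 / 971) * 1000 = 789 mm
Therefore the applied depth d = 789 mm.


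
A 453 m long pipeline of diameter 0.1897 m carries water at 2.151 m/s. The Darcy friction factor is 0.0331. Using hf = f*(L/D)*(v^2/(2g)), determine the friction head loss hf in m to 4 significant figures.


hf = 0.0331 * (453/0.1897) * (2.151^2 / (2*9.81))
hf = 18.64 m
Therefore the friction head loss hf = 18.64 m.


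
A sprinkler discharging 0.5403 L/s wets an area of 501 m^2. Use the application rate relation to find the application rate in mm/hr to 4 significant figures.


Approach: apply the application rate relation, rate = (Q/A)*3600.
rate = (0.5403 / 501) * 3600 = 3.882 mm/hr
Therefore the application rate = 3.882 mm/hr.


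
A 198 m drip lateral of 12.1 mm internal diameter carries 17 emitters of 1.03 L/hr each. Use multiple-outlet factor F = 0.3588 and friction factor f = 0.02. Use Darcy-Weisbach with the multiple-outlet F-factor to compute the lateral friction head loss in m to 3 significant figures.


Approach: apply Darcy-Weisbach with the multiple-outlet F-factor, Q = n*q/(3600*1000) m^3/s; v = Q/A; hf = F*f*(L/D)*(v^2/(2g)).
Q = 17*1.03/(3600*1000) = 4.8639e-06 m^3/s
A = pi*(12.1e-3/2)^2 = 1.1499e-04 m^2, so v = Q/A = 0.042298 m/s
hf = 0.3588*0.02*(198/0.0121)*(0.042298^2/(2*9.81)) = 0.0107 m
Therefore the lateral friction head loss = 0.0107 m.


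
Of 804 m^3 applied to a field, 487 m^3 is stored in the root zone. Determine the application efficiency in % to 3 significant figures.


Approach: apply the application efficiency ratio, Ea = (stored/applied)*100.
Ea = (487/804)*100 = 60.6 %
Therefore the application efficiency = 60.6 %.


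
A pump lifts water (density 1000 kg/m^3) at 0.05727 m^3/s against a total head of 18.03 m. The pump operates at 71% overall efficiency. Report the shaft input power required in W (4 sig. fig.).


Approach: apply hydraulic power then efficiency conversion, P = rho*g*Q*H; P_in = P/eta.
Step 1 — hydraulic power (P = rho*g*Q*H):
  P = 1000 * 9.81 * 0.05727 * 18.03 = 10129.6 W
Step 2 — input power: P_in = P/eta = 10129.6 / 0.71 = 14270 W
Therefore the shaft input power required = 14270 W.


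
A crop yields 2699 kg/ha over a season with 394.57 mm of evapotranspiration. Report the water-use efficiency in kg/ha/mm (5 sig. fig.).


Approach: apply the water-use efficiency ratio, WUE = yield/ET.
WUE = 2699 / 394.57 = 6.8404 kg/ha/mm
Therefore the water-use efficiency = 6.8404 kg/ha/mm.


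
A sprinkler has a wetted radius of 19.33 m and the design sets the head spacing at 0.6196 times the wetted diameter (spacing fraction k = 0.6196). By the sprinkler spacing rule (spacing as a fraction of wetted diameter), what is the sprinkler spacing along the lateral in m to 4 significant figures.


Approach: apply the sprinkler spacing rule (spacing as a fraction of wetted diameter), S = k*(2*R).
S = 0.6196 * (2 * 19.33) = 23.95 m
Therefore the sprinkler spacing along the lateral = 23.95 m.


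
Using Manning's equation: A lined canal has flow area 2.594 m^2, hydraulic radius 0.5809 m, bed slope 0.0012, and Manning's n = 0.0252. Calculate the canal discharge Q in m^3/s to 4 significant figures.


Approach: apply Manning's equation, Q = (1/n)*A*R^(2/3)*S^(1/2).
Q = (1/0.0252) * 2.594 * 0.5809^(2/3) * 0.0012^(1/2) = 2.483 m^3/s
Therefore the canal discharge Q = 2.483 m^3/s.


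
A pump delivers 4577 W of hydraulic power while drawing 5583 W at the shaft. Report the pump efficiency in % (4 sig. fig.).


Approach: apply the efficiency ratio, eta = (P_out/P_in)*100.
eta = (4577 / 5583) * 100 = 81.98 %
Therefore the pump efficiency = 81.98 %.


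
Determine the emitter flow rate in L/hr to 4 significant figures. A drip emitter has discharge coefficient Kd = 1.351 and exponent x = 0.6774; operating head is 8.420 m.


Approach: apply the emitter characteristic equation, q = Kd * h^x.
q = 1.351 * 8.420^0.6774 = 5.721 L/hr
Therefore the emitter flow rate = 5.721 L/hr.


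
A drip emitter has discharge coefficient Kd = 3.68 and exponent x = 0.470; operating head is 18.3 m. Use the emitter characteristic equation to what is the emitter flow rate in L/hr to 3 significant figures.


Approach: apply the emitter characteristic equation, q = Kd * h^x.
q = 3.68 * 18.3^0.470 = 14.4 L/hr
Therefore the emitter flow rate = 14.4 L/hr.


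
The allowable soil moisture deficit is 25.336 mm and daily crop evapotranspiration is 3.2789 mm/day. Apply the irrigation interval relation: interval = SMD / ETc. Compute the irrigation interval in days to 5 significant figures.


interval = 25.336 / 3.2789 = 7.7270 days
Therefore the irrigation interval = 7.7270 days.


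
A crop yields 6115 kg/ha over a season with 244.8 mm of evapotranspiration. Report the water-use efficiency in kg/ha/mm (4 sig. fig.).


Approach: apply the water-use efficiency ratio, WUE = yield/ET.
WUE = 6115 / 244.8 = 24.98 kg/ha/mm
Therefore the water-use efficiency = 24.98 kg/ha/mm.


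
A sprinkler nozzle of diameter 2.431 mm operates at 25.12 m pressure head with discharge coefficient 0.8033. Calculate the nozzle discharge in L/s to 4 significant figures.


Approach: apply the orifice equation, Q = Cd*A*sqrt(2*g*h), A = pi*(d/2)^2.
A = pi*(2.431e-3/2)^2 = 4.64152e-06 m^2
Q = 0.8033 * 4.64152e-06 * sqrt(2*9.81*25.12) * 1000 = 0.08277 L/s
Therefore the nozzle discharge = 0.08277 L/s.


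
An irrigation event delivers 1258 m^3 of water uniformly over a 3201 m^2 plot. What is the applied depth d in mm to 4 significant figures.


Approach: apply depth from volume over area, d = (V/A)*1000.
d = (1258 / 3201) * 1000 = 393.0 mm
Therefore the applied depth d = 393.0 mm.


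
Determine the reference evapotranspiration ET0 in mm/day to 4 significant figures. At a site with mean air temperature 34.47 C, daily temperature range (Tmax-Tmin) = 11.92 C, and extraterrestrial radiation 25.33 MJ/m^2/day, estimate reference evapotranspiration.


Approach: apply the Hargreaves-Samani method, ET0 = 0.0023*(Tmean+17.8)*sqrt(Tmax-Tmin)*0.408*Ra.
ET0 = 0.0023*(34.47+17.8)*sqrt(11.92)*0.408*25.33 = 4.290 mm/day
Therefore the reference evapotranspiration ET0 = 4.290 mm/day.


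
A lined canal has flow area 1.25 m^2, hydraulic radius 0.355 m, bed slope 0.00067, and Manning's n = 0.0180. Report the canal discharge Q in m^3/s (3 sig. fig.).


Approach: apply Manning's equation, Q = (1/n)*A*R^(2/3)*S^(1/2).
Q = (1/0.0180) * 1.25 * 0.355^(2/3) * 0.00067^(1/2) = 0.901 m^3/s
Therefore the canal discharge Q = 0.901 m^3/s.


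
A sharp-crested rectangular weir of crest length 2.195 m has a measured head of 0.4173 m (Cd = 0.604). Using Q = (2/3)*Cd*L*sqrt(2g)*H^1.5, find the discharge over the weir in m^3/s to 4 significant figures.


Q = (2/3)*0.604*2.195*sqrt(2*9.81)*0.4173^1.5 = 1.055 m^3/s
Therefore the discharge over the weir = 1.055 m^3/s.


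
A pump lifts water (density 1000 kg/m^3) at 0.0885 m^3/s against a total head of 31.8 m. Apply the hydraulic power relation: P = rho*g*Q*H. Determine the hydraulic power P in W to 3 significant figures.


P = 1000 * 9.81 * 0.0885 * 31.8 = 27600 W
Therefore the hydraulic power P = 27600 W.


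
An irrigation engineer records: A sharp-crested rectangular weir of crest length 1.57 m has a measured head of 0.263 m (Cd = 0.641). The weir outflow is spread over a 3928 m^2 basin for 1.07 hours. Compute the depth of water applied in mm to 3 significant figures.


Approach: apply the rectangular weir equation with a volume-to-depth conversion, Q = (2/3)*Cd*L*sqrt(2g)*H^1.5; d = Q*t/A * 1000.
Step 1 — weir discharge:
  Q = (2/3)*0.641*1.57*sqrt(2*9.81)*0.263^1.5 = 0.40082 m^3/s
Step 2 — volume: V = 0.40082 * 1.07*3600 = 1544.0 m^3
Step 3 — depth: d = V/A * 1000 = 1544.0/3928 * 1000 = 393 mm
Therefore the depth of water applied = 393 mm.


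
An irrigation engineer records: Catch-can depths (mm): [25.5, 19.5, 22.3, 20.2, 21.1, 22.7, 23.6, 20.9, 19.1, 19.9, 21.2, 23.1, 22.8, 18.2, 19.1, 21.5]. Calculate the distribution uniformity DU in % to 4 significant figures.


Approach: apply the low-quarter distribution uniformity, DU = (mean of lowest quarter of readings / overall mean)*100.
sorted lowest 4 of 16: [18.2, 19.1, 19.1, 19.5] -> mean = 18.9750 mm
overall mean = 21.2937 mm
DU = (18.9750/21.2937)*100 = 89.11 %
Therefore the distribution uniformity DU = 89.11 %.


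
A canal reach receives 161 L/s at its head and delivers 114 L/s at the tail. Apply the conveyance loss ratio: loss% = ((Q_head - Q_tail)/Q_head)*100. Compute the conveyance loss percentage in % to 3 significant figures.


loss = ((161 - 114)/161)*100 = 29.2 %
Therefore the conveyance loss percentage = 29.2 %.


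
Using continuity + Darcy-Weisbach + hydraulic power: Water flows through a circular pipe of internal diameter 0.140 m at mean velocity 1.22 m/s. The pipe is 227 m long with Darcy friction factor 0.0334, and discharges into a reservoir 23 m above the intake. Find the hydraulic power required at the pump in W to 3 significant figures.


Approach: apply continuity + Darcy-Weisbach + hydraulic power, Q = A*v; hf = f*(L/D)*(v^2/(2g)); H = static + hf; P = rho*g*Q*H.
Step 1 — flow rate (continuity, Q = A*v):
  A = pi*(0.140/2)^2 = 0.015394 m^2
  Q = 0.015394 * 1.22 = 0.018780 m^3/s
Step 2 — friction head loss (Darcy-Weisbach):
  hf = 0.0334 * (227/0.140) * (1.22^2 / (2*9.81))
  hf = 4.1083 m
Step 3 — total head: H = 23 + 4.1083 = 27.108 m
Step 4 — hydraulic power (P = rho*g*Q*H):
  P = 1000 * 9.81 * 0.018780 * 27.108 = 4990 W
Therefore the hydraulic power required at the pump = 4990 W.


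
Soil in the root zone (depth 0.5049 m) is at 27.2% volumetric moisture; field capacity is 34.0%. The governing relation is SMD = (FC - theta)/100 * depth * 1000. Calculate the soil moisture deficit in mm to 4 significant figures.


SMD = (34.0 - 27.2)/100 * 0.5049 * 1000 = 34.33 mm
Therefore the soil moisture deficit = 34.33 mm.


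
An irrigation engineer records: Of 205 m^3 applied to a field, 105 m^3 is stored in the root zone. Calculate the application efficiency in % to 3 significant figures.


Approach: apply the application efficiency ratio, Ea = (stored/applied)*100.
Ea = (105/205)*100 = 51.2 %
Therefore the application efficiency = 51.2 %.


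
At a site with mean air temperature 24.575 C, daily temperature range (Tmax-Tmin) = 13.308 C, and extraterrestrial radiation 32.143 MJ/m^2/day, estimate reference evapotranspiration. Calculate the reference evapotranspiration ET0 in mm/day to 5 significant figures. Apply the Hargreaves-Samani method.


Approach: apply the Hargreaves-Samani method, ET0 = 0.0023*(Tmean+17.8)*sqrt(Tmax-Tmin)*0.408*Ra.
ET0 = 0.0023*(24.575+17.8)*sqrt(13.308)*0.408*32.143 = 4.6627 mm/day
Therefore the reference evapotranspiration ET0 = 4.6627 mm/day.


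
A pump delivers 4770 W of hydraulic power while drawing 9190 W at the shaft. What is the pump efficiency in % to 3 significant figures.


Approach: apply the efficiency ratio, eta = (P_out/P_in)*100.
eta = (4770 / 9190) * 100 = 51.9 %
Therefore the pump efficiency = 51.9 %.


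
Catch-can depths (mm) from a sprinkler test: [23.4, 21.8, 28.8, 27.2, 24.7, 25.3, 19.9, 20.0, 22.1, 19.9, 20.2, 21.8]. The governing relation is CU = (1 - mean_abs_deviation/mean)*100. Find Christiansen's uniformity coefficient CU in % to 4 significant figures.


mean = 22.9250 mm
mean |d_i - mean| = 2.46250 mm
CU = (1 - 2.46250/22.9250)*100 = 89.26 %
Therefore Christiansen's uniformity coefficient CU = 89.26 %.


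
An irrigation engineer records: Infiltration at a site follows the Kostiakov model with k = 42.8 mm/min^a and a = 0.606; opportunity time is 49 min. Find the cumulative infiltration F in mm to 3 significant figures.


Approach: apply the Kostiakov infiltration equation, F = k*t^a.
F = 42.8 * 49^0.606 = 453 mm
Therefore the cumulative infiltration F = 453 mm.


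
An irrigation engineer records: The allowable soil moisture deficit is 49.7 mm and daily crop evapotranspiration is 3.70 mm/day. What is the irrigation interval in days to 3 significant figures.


Approach: apply the irrigation interval relation, interval = SMD / ETc.
interval = 49.7 / 3.70 = 13.4 days
Therefore the irrigation interval = 13.4 days.


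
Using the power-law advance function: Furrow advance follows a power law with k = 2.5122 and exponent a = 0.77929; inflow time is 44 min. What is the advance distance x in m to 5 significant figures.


Approach: apply the power-law advance function, x = k*t^a.
x = 2.5122 * 44^0.77929 = 47.949 m
Therefore the advance distance x = 47.949 m.


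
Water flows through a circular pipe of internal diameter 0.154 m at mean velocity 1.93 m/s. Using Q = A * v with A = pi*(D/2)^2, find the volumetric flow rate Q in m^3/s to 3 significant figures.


A = pi*(0.154/2)^2 = 0.018627 m^2
Q = 0.018627 * 1.93 = 0.0359 m^3/s
Therefore the volumetric flow rate Q = 0.0359 m^3/s.


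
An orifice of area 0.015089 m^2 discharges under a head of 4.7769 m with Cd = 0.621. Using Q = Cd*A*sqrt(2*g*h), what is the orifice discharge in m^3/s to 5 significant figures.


Q = 0.621 * 0.015089 * sqrt(2*9.81*4.7769) = 0.090714 m^3/s
Therefore the orifice discharge = 0.090714 m^3/s.


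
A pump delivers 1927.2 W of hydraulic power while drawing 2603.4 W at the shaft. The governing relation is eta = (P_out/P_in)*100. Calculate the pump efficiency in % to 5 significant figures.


eta = (1927.2 / 2603.4) * 100 = 74.026 %
Therefore the pump efficiency = 74.026 %.


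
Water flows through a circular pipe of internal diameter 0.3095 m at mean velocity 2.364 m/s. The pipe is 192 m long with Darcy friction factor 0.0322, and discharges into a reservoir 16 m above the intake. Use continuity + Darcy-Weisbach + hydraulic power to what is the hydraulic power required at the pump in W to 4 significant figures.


Approach: apply continuity + Darcy-Weisbach + hydraulic power, Q = A*v; hf = f*(L/D)*(v^2/(2g)); H = static + hf; P = rho*g*Q*H.
Step 1 — flow rate (continuity, Q = A*v):
  A = pi*(0.3095/2)^2 = 0.0752335 m^2
  Q = 0.0752335 * 2.364 = 0.177852 m^3/s
Step 2 — friction head loss (Darcy-Weisbach):
  hf = 0.0322 * (192/0.3095) * (2.364^2 / (2*9.81))
  hf = 5.68974 m
Step 3 — total head: H = 16 + 5.68974 = 21.6897 m
Step 4 — hydraulic power (P = rho*g*Q*H):
  P = 1000 * 9.81 * 0.177852 * 21.6897 = 37840 W
Therefore the hydraulic power required at the pump = 37840 W.


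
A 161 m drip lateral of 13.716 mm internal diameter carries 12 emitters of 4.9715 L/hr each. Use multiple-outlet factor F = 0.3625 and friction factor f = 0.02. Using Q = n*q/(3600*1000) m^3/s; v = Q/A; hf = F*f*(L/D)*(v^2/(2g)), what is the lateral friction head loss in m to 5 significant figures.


Q = 12*4.9715/(3600*1000) = 1.657167e-05 m^3/s
A = pi*(13.716e-3/2)^2 = 1.477559e-04 m^2, so v = Q/A = 0.1121557 m/s
hf = 0.3625*0.02*(161/0.013716)*(0.1121557^2/(2*9.81)) = 0.054561 m
Therefore the lateral friction head loss = 0.054561 m.


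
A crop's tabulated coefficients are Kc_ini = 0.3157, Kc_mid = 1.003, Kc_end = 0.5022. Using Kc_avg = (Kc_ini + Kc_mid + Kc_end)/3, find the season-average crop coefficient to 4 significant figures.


Kc_avg = (0.3157 + 1.003 + 0.5022)/3 = 0.6070
Therefore the season-average crop coefficient = 0.6070.


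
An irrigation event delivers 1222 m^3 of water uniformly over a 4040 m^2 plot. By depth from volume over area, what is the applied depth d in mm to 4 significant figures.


Approach: apply depth from volume over area, d = (V/A)*1000.
d = (1222 / 4040) * 1000 = 302.5 mm
Therefore the applied depth d = 302.5 mm.


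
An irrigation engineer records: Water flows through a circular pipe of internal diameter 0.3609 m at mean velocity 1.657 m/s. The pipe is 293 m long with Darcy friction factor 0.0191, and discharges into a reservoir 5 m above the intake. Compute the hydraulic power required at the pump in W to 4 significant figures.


Approach: apply continuity + Darcy-Weisbach + hydraulic power, Q = A*v; hf = f*(L/D)*(v^2/(2g)); H = static + hf; P = rho*g*Q*H.
Step 1 — flow rate (continuity, Q = A*v):
  A = pi*(0.3609/2)^2 = 0.102297 m^2
  Q = 0.102297 * 1.657 = 0.169506 m^3/s
Step 2 — friction head loss (Darcy-Weisbach):
  hf = 0.0191 * (293/0.3609) * (1.657^2 / (2*9.81))
  hf = 2.17000 m
Step 3 — total head: H = 5 + 2.17000 = 7.17000 m
Step 4 — hydraulic power (P = rho*g*Q*H):
  P = 1000 * 9.81 * 0.169506 * 7.17000 = 11920 W
Therefore the hydraulic power required at the pump = 11920 W.


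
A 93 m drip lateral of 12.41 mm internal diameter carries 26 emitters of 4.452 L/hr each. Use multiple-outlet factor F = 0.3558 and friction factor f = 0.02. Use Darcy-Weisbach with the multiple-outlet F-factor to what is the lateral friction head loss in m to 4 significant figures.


Approach: apply Darcy-Weisbach with the multiple-outlet F-factor, Q = n*q/(3600*1000) m^3/s; v = Q/A; hf = F*f*(L/D)*(v^2/(2g)).
Q = 26*4.452/(3600*1000) = 3.21533e-05 m^3/s
A = pi*(12.41e-3/2)^2 = 1.20958e-04 m^2, so v = Q/A = 0.265823 m/s
hf = 0.3558*0.02*(93/0.01241)*(0.265823^2/(2*9.81)) = 0.1921 m
Therefore the lateral friction head loss = 0.1921 m.


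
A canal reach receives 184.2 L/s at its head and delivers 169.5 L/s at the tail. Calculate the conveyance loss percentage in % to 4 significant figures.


Approach: apply the conveyance loss ratio, loss% = ((Q_head - Q_tail)/Q_head)*100.
loss = ((184.2 - 169.5)/184.2)*100 = 7.980 %
Therefore the conveyance loss percentage = 7.980 %.


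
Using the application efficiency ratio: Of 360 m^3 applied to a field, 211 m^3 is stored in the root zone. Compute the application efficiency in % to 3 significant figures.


Approach: apply the application efficiency ratio, Ea = (stored/applied)*100.
Ea = (211/360)*100 = 58.6 %
Therefore the application efficiency = 58.6 %.


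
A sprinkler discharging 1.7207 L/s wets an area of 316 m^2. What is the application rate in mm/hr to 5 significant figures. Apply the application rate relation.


Approach: apply the application rate relation, rate = (Q/A)*3600.
rate = (1.7207 / 316) * 3600 = 19.603 mm/hr
Therefore the application rate = 19.603 mm/hr.


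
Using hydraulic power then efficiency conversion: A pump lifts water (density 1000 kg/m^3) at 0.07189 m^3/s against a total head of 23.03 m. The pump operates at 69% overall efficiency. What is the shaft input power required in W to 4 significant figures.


Approach: apply hydraulic power then efficiency conversion, P = rho*g*Q*H; P_in = P/eta.
Step 1 — hydraulic power (P = rho*g*Q*H):
  P = 1000 * 9.81 * 0.07189 * 23.03 = 16241.7 W
Step 2 — input power: P_in = P/eta = 16241.7 / 0.69 = 23540 W
Therefore the shaft input power required = 23540 W.


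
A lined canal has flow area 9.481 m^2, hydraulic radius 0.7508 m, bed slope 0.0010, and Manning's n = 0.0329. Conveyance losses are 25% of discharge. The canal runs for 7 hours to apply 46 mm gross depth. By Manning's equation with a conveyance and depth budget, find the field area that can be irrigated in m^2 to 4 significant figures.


Approach: apply Manning's equation with a conveyance and depth budget, Q = (1/n)*A*R^(2/3)*S^(1/2); Q_field = Q*(1-loss); Area = Q_field*t/(d/1000).
Step 1 — canal discharge (Manning's equation):
  Q = (1/0.0329) * 9.481 * 0.7508^(2/3) * 0.0010^(1/2) = 7.52791 m^3/s
Step 2 — delivered flow: Q_field = 7.52791*(1 - 25/100) = 5.64593 m^3/s
Step 3 — volume delivered: V = 5.64593 * 7*3600 = 142278 m^3
Step 4 — area served: A = V / (depth/1000) = 142278 / 0.046 = 3093000 m^2
Therefore the field area that can be irrigated = 3093000 m^2.


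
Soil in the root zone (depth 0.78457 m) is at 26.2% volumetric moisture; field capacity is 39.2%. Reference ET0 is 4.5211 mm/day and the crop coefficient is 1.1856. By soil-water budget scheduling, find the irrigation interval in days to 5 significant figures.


Approach: apply soil-water budget scheduling, SMD = (FC-theta)/100*depth*1000; ETc = ET0*Kc; interval = SMD/ETc.
Step 1 — soil moisture deficit:
  SMD = (39.2 - 26.2)/100 * 0.78457 * 1000 = 101.9941 mm
Step 2 — daily crop ET (ETc = ET0*Kc):
  ETc = 4.5211 * 1.1856 = 5.360216 mm/day
Step 3 — irrigation interval (SMD/ETc):
  interval = 101.9941 / 5.360216 = 19.028 days
Therefore the irrigation interval = 19.028 days.


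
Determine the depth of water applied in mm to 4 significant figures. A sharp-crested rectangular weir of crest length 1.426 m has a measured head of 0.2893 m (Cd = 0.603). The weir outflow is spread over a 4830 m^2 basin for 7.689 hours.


Approach: apply the rectangular weir equation with a volume-to-depth conversion, Q = (2/3)*Cd*L*sqrt(2g)*H^1.5; d = Q*t/A * 1000.
Step 1 — weir discharge:
  Q = (2/3)*0.603*1.426*sqrt(2*9.81)*0.2893^1.5 = 0.395110 m^3/s
Step 2 — volume: V = 0.395110 * 7.689*3600 = 10936.8 m^3
Step 3 — depth: d = V/A * 1000 = 10936.8/4830 * 1000 = 2264 mm
Therefore the depth of water applied = 2264 mm.


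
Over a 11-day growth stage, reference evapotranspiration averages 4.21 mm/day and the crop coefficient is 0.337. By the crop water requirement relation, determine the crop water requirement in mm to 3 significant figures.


Approach: apply the crop water requirement relation, CWR = ET0 * Kc * days.
CWR = 4.21 * 0.337 * 11 = 15.6 mm
Therefore the crop water requirement = 15.6 mm.


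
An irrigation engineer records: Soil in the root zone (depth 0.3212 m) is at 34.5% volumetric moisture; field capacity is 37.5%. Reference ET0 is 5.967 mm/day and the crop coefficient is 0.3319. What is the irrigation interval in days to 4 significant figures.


Approach: apply soil-water budget scheduling, SMD = (FC-theta)/100*depth*1000; ETc = ET0*Kc; interval = SMD/ETc.
Step 1 — soil moisture deficit:
  SMD = (37.5 - 34.5)/100 * 0.3212 * 1000 = 9.63600 mm
Step 2 — daily crop ET (ETc = ET0*Kc):
  ETc = 5.967 * 0.3319 = 1.98045 mm/day
Step 3 — irrigation interval (SMD/ETc):
  interval = 9.63600 / 1.98045 = 4.866 days
Therefore the irrigation interval = 4.866 days.


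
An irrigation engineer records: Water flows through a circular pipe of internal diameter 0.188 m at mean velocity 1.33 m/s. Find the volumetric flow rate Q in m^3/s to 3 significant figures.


Approach: apply the continuity equation for pipe flow, Q = A * v with A = pi*(D/2)^2.
A = pi*(0.188/2)^2 = 0.027759 m^2
Q = 0.027759 * 1.33 = 0.0369 m^3/s
Therefore the volumetric flow rate Q = 0.0369 m^3/s.


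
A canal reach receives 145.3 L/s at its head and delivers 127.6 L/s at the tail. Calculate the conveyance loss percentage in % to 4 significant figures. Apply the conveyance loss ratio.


Approach: apply the conveyance loss ratio, loss% = ((Q_head - Q_tail)/Q_head)*100.
loss = ((145.3 - 127.6)/145.3)*100 = 12.18 %
Therefore the conveyance loss percentage = 12.18 %.


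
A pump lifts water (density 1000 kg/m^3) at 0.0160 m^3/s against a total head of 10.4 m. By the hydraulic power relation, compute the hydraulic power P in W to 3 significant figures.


Approach: apply the hydraulic power relation, P = rho*g*Q*H.
P = 1000 * 9.81 * 0.0160 * 10.4 = 1630 W
Therefore the hydraulic power P = 1630 W.


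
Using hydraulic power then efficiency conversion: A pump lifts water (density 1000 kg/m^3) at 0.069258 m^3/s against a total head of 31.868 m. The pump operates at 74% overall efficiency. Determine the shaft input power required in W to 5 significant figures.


Approach: apply hydraulic power then efficiency conversion, P = rho*g*Q*H; P_in = P/eta.
Step 1 — hydraulic power (P = rho*g*Q*H):
  P = 1000 * 9.81 * 0.069258 * 31.868 = 21651.79 W
Step 2 — input power: P_in = P/eta = 21651.79 / 0.74 = 29259 W
Therefore the shaft input power required = 29259 W.


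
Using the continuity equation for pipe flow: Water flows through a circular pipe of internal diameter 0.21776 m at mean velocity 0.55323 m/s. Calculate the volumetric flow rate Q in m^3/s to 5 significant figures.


Approach: apply the continuity equation for pipe flow, Q = A * v with A = pi*(D/2)^2.
A = pi*(0.21776/2)^2 = 0.03724312 m^2
Q = 0.03724312 * 0.55323 = 0.020604 m^3/s
Therefore the volumetric flow rate Q = 0.020604 m^3/s.


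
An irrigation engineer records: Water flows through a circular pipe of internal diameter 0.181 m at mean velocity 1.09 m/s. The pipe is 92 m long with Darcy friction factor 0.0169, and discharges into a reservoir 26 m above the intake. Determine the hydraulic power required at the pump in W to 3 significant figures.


Approach: apply continuity + Darcy-Weisbach + hydraulic power, Q = A*v; hf = f*(L/D)*(v^2/(2g)); H = static + hf; P = rho*g*Q*H.
Step 1 — flow rate (continuity, Q = A*v):
  A = pi*(0.181/2)^2 = 0.025730 m^2
  Q = 0.025730 * 1.09 = 0.028046 m^3/s
Step 2 — friction head loss (Darcy-Weisbach):
  hf = 0.0169 * (92/0.181) * (1.09^2 / (2*9.81))
  hf = 0.52018 m
Step 3 — total head: H = 26 + 0.52018 = 26.520 m
Step 4 — hydraulic power (P = rho*g*Q*H):
  P = 1000 * 9.81 * 0.028046 * 26.520 = 7300 W
Therefore the hydraulic power required at the pump = 7300 W.


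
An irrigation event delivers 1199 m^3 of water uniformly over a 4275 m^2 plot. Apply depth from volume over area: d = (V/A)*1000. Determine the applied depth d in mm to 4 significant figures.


d = (1199 / 4275) * 1000 = 280.5 mm
Therefore the applied depth d = 280.5 mm.


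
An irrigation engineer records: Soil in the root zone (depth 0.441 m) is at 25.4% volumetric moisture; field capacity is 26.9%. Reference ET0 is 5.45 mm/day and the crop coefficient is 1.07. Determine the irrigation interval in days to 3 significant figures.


Approach: apply soil-water budget scheduling, SMD = (FC-theta)/100*depth*1000; ETc = ET0*Kc; interval = SMD/ETc.
Step 1 — soil moisture deficit:
  SMD = (26.9 - 25.4)/100 * 0.441 * 1000 = 6.6150 mm
Step 2 — daily crop ET (ETc = ET0*Kc):
  ETc = 5.45 * 1.07 = 5.8315 mm/day
Step 3 — irrigation interval (SMD/ETc):
  interval = 6.6150 / 5.8315 = 1.13 days
Therefore the irrigation interval = 1.13 days.


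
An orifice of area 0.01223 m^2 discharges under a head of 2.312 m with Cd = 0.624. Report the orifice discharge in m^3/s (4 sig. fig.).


Approach: apply the orifice equation, Q = Cd*A*sqrt(2*g*h).
Q = 0.624 * 0.01223 * sqrt(2*9.81*2.312) = 0.05140 m^3/s
Therefore the orifice discharge = 0.05140 m^3/s.


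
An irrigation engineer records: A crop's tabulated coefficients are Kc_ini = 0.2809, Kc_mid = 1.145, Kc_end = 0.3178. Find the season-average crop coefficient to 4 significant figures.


Approach: apply a simple seasonal average, Kc_avg = (Kc_ini + Kc_mid + Kc_end)/3.
Kc_avg = (0.2809 + 1.145 + 0.3178)/3 = 0.5812
Therefore the season-average crop coefficient = 0.5812.


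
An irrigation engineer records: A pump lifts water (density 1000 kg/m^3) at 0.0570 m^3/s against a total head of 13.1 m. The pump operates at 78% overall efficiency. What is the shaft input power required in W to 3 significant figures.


Approach: apply hydraulic power then efficiency conversion, P = rho*g*Q*H; P_in = P/eta.
Step 1 — hydraulic power (P = rho*g*Q*H):
  P = 1000 * 9.81 * 0.0570 * 13.1 = 7325.1 W
Step 2 — input power: P_in = P/eta = 7325.1 / 0.78 = 9390 W
Therefore the shaft input power required = 9390 W.


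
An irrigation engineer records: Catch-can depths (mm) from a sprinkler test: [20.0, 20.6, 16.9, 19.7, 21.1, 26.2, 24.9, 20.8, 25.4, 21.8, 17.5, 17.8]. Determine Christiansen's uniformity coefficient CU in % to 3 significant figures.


Approach: apply Christiansen's uniformity coefficient, CU = (1 - mean_abs_deviation/mean)*100.
mean = 21.058 mm
mean |d_i - mean| = 2.3514 mm
CU = (1 - 2.3514/21.058)*100 = 88.8 %
Therefore Christiansen's uniformity coefficient CU = 88.8 %.


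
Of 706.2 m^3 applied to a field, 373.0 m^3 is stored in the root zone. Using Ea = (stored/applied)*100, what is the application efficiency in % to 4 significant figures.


Ea = (373.0/706.2)*100 = 52.82 %
Therefore the application efficiency = 52.82 %.


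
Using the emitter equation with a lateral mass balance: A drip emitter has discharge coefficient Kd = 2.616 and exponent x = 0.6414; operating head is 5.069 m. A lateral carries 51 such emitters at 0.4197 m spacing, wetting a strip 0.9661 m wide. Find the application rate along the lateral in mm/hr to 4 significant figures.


Approach: apply the emitter equation with a lateral mass balance, q = Kd*h^x; Q = n*q; rate = Q/(n*spacing*width).
Step 1 — single emitter flow (q = Kd*h^x):
  q = 2.616 * 5.069^0.6414 = 7.40926 L/hr
Step 2 — total lateral flow: Q = 51 * 7.40926 = 377.872 L/hr
Step 3 — wetted area: A = 51 * 0.4197 * 0.9661 = 20.6791 m^2
Step 4 — application rate: Q/A = 377.872/20.6791 = 18.27 mm/hr
Therefore the application rate along the lateral = 18.27 mm/hr.


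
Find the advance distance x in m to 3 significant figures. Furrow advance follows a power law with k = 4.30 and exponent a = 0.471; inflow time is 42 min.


Approach: apply the power-law advance function, x = k*t^a.
x = 4.30 * 42^0.471 = 25.0 m
Therefore the advance distance x = 25.0 m.


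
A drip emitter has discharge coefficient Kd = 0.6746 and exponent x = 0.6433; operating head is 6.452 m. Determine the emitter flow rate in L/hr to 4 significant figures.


Approach: apply the emitter characteristic equation, q = Kd * h^x.
q = 0.6746 * 6.452^0.6433 = 2.238 L/hr
Therefore the emitter flow rate = 2.238 L/hr.


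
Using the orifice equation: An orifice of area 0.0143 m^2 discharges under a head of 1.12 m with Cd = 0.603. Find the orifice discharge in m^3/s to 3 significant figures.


Approach: apply the orifice equation, Q = Cd*A*sqrt(2*g*h).
Q = 0.603 * 0.0143 * sqrt(2*9.81*1.12) = 0.0404 m^3/s
Therefore the orifice discharge = 0.0404 m^3/s.


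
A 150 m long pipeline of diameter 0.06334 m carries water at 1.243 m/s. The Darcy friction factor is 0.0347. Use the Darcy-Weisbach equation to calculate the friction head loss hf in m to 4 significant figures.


Approach: apply the Darcy-Weisbach equation, hf = f*(L/D)*(v^2/(2g)).
hf = 0.0347 * (150/0.06334) * (1.243^2 / (2*9.81))
hf = 6.471 m
Therefore the friction head loss hf = 6.471 m.


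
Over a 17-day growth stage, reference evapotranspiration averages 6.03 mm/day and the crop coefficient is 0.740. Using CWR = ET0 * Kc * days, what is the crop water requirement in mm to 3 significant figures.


CWR = 6.03 * 0.740 * 17 = 75.9 mm
Therefore the crop water requirement = 75.9 mm.


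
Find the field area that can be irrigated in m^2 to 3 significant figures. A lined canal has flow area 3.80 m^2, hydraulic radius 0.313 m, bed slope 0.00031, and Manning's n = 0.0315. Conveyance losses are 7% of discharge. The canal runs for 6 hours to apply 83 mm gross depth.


Approach: apply Manning's equation with a conveyance and depth budget, Q = (1/n)*A*R^(2/3)*S^(1/2); Q_field = Q*(1-loss); Area = Q_field*t/(d/1000).
Step 1 — canal discharge (Manning's equation):
  Q = (1/0.0315) * 3.80 * 0.313^(2/3) * 0.00031^(1/2) = 0.97915 m^3/s
Step 2 — delivered flow: Q_field = 0.97915*(1 - 7/100) = 0.91061 m^3/s
Step 3 — volume delivered: V = 0.91061 * 6*3600 = 19669 m^3
Step 4 — area served: A = V / (depth/1000) = 19669 / 0.083 = 237000 m^2
Therefore the field area that can be irrigated = 237000 m^2.


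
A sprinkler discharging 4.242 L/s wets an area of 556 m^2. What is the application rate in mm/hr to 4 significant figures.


Approach: apply the application rate relation, rate = (Q/A)*3600.
rate = (4.242 / 556) * 3600 = 27.47 mm/hr
Therefore the application rate = 27.47 mm/hr.


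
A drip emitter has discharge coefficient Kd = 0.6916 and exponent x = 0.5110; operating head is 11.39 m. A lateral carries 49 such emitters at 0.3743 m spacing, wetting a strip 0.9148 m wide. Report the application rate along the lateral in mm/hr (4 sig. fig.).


Approach: apply the emitter equation with a lateral mass balance, q = Kd*h^x; Q = n*q; rate = Q/(n*spacing*width).
Step 1 — single emitter flow (q = Kd*h^x):
  q = 0.6916 * 11.39^0.5110 = 2.39739 L/hr
Step 2 — total lateral flow: Q = 49 * 2.39739 = 117.472 L/hr
Step 3 — wetted area: A = 49 * 0.3743 * 0.9148 = 16.7781 m^2
Step 4 — application rate: Q/A = 117.472/16.7781 = 7.002 mm/hr
Therefore the application rate along the lateral = 7.002 mm/hr.


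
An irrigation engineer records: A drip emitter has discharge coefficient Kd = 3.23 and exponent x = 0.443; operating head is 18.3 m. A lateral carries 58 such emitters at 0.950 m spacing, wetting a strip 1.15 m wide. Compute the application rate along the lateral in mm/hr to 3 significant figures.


Approach: apply the emitter equation with a lateral mass balance, q = Kd*h^x; Q = n*q; rate = Q/(n*spacing*width).
Step 1 — single emitter flow (q = Kd*h^x):
  q = 3.23 * 18.3^0.443 = 11.708 L/hr
Step 2 — total lateral flow: Q = 58 * 11.708 = 679.04 L/hr
Step 3 — wetted area: A = 58 * 0.950 * 1.15 = 63.365 m^2
Step 4 — application rate: Q/A = 679.04/63.365 = 10.7 mm/hr
Therefore the application rate along the lateral = 10.7 mm/hr.


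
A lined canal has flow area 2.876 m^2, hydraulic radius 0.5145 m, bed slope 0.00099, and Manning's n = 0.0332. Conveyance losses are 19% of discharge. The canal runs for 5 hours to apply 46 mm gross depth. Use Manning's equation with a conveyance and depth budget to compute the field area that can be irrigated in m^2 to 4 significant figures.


Approach: apply Manning's equation with a conveyance and depth budget, Q = (1/n)*A*R^(2/3)*S^(1/2); Q_field = Q*(1-loss); Area = Q_field*t/(d/1000).
Step 1 — canal discharge (Manning's equation):
  Q = (1/0.0332) * 2.876 * 0.5145^(2/3) * 0.00099^(1/2) = 1.75008 m^3/s
Step 2 — delivered flow: Q_field = 1.75008*(1 - 19/100) = 1.41757 m^3/s
Step 3 — volume delivered: V = 1.41757 * 5*3600 = 25516.2 m^3
Step 4 — area served: A = V / (depth/1000) = 25516.2 / 0.046 = 554700 m^2
Therefore the field area that can be irrigated = 554700 m^2.


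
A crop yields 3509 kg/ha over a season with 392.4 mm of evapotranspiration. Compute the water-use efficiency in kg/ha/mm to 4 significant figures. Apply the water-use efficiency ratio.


Approach: apply the water-use efficiency ratio, WUE = yield/ET.
WUE = 3509 / 392.4 = 8.942 kg/ha/mm
Therefore the water-use efficiency = 8.942 kg/ha/mm.


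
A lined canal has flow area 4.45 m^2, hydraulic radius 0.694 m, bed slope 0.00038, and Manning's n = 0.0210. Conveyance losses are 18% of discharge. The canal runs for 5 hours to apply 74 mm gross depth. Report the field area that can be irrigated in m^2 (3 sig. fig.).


Approach: apply Manning's equation with a conveyance and depth budget, Q = (1/n)*A*R^(2/3)*S^(1/2); Q_field = Q*(1-loss); Area = Q_field*t/(d/1000).
Step 1 — canal discharge (Manning's equation):
  Q = (1/0.0210) * 4.45 * 0.694^(2/3) * 0.00038^(1/2) = 3.2380 m^3/s
Step 2 — delivered flow: Q_field = 3.2380*(1 - 18/100) = 2.6551 m^3/s
Step 3 — volume delivered: V = 2.6551 * 5*3600 = 47792 m^3
Step 4 — area served: A = V / (depth/1000) = 47792 / 0.074 = 646000 m^2
Therefore the field area that can be irrigated = 646000 m^2.


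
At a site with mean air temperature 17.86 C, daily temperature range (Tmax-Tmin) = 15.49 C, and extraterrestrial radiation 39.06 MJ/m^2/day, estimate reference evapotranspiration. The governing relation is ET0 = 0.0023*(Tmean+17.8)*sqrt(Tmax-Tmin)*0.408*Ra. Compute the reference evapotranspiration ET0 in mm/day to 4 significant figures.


ET0 = 0.0023*(17.86+17.8)*sqrt(15.49)*0.408*39.06 = 5.144 mm/day
Therefore the reference evapotranspiration ET0 = 5.144 mm/day.


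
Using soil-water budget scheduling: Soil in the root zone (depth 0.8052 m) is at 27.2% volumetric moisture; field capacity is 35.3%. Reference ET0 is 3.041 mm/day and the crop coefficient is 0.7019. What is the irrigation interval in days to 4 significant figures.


Approach: apply soil-water budget scheduling, SMD = (FC-theta)/100*depth*1000; ETc = ET0*Kc; interval = SMD/ETc.
Step 1 — soil moisture deficit:
  SMD = (35.3 - 27.2)/100 * 0.8052 * 1000 = 65.2212 mm
Step 2 — daily crop ET (ETc = ET0*Kc):
  ETc = 3.041 * 0.7019 = 2.13448 mm/day
Step 3 — irrigation interval (SMD/ETc):
  interval = 65.2212 / 2.13448 = 30.56 days
Therefore the irrigation interval = 30.56 days.


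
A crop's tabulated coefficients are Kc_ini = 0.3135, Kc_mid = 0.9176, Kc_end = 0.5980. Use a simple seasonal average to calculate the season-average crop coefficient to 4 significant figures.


Approach: apply a simple seasonal average, Kc_avg = (Kc_ini + Kc_mid + Kc_end)/3.
Kc_avg = (0.3135 + 0.9176 + 0.5980)/3 = 0.6097
Therefore the season-average crop coefficient = 0.6097.


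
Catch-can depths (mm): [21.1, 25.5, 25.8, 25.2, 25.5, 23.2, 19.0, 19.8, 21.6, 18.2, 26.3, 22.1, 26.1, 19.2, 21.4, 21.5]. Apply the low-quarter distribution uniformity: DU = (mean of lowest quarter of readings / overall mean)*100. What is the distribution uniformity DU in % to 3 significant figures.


sorted lowest 4 of 16: [18.2, 19.0, 19.2, 19.8] -> mean = 19.050 mm
overall mean = 22.594 mm
DU = (19.050/22.594)*100 = 84.3 %
Therefore the distribution uniformity DU = 84.3 %.


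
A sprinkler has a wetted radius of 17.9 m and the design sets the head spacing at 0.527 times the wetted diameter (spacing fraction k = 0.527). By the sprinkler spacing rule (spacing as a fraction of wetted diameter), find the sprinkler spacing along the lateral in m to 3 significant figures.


Approach: apply the sprinkler spacing rule (spacing as a fraction of wetted diameter), S = k*(2*R).
S = 0.527 * (2 * 17.9) = 18.9 m
Therefore the sprinkler spacing along the lateral = 18.9 m.


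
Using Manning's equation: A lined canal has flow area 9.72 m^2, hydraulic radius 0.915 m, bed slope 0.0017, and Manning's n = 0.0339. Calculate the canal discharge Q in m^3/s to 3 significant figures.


Approach: apply Manning's equation, Q = (1/n)*A*R^(2/3)*S^(1/2).
Q = (1/0.0339) * 9.72 * 0.915^(2/3) * 0.0017^(1/2) = 11.1 m^3/s
Therefore the canal discharge Q = 11.1 m^3/s.


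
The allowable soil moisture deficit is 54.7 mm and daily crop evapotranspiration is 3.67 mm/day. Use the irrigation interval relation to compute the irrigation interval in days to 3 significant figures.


Approach: apply the irrigation interval relation, interval = SMD / ETc.
interval = 54.7 / 3.67 = 14.9 days
Therefore the irrigation interval = 14.9 days.


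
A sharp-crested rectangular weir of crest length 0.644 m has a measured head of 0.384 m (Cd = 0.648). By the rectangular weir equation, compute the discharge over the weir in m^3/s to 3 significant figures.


Approach: apply the rectangular weir equation, Q = (2/3)*Cd*L*sqrt(2g)*H^1.5.
Q = (2/3)*0.648*0.644*sqrt(2*9.81)*0.384^1.5 = 0.293 m^3/s
Therefore the discharge over the weir = 0.293 m^3/s.


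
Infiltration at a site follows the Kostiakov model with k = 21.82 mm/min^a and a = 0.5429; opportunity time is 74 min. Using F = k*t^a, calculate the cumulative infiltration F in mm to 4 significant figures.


F = 21.82 * 74^0.5429 = 225.8 mm
Therefore the cumulative infiltration F = 225.8 mm.


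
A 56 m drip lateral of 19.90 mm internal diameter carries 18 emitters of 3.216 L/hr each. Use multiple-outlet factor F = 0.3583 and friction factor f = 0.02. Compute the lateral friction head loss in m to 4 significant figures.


Approach: apply Darcy-Weisbach with the multiple-outlet F-factor, Q = n*q/(3600*1000) m^3/s; v = Q/A; hf = F*f*(L/D)*(v^2/(2g)).
Q = 18*3.216/(3600*1000) = 1.60800e-05 m^3/s
A = pi*(19.90e-3/2)^2 = 3.11026e-04 m^2, so v = Q/A = 0.0516999 m/s
hf = 0.3583*0.02*(56/0.01990)*(0.0516999^2/(2*9.81)) = 0.002747 m
Therefore the lateral friction head loss = 0.002747 m.
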